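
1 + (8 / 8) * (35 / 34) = 2.03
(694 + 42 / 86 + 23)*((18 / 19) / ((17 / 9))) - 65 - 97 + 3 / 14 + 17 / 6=58597022 / 291669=200.90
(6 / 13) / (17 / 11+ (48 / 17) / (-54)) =0.31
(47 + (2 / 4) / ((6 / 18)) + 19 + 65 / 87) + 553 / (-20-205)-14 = 675851 / 13050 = 51.79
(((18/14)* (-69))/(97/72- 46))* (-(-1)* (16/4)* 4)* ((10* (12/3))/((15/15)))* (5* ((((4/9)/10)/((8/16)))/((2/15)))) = 19077120/4501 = 4238.42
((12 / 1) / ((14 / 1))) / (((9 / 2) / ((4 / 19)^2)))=64 / 7581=0.01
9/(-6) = -1.50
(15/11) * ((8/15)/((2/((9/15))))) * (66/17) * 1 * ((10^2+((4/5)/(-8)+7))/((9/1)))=10.06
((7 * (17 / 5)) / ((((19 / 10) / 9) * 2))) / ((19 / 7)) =7497 / 361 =20.77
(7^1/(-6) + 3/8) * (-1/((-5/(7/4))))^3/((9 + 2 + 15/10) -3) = -343/96000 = -0.00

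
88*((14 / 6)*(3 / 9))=616 / 9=68.44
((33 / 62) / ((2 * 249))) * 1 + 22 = 226435 / 10292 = 22.00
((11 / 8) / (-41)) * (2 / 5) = -11 / 820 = -0.01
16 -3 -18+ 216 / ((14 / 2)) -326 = -2101 / 7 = -300.14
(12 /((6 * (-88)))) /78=-1 /3432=-0.00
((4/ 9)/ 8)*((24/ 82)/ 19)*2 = 4/ 2337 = 0.00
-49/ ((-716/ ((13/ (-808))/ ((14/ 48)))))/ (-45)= 91/ 1084740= 0.00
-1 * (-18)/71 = 18/71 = 0.25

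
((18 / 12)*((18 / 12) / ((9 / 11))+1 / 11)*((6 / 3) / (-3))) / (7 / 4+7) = -254 / 1155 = -0.22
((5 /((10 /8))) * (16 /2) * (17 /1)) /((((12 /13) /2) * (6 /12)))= 7072 /3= 2357.33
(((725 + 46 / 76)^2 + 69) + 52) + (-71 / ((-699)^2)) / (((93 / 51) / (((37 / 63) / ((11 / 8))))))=7982099164685644231 / 15157112468652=526624.00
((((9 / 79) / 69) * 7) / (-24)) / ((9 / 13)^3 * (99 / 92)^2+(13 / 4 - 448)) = 707434 / 652789859541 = 0.00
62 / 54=31 / 27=1.15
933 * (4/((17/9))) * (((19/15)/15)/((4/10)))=417.11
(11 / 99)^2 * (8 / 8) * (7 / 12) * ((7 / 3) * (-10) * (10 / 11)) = -1225 / 8019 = -0.15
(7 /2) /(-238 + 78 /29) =-203 /13648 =-0.01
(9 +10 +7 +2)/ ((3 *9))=28/ 27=1.04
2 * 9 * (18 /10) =32.40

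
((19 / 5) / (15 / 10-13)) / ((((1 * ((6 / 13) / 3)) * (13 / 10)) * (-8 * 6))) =19 / 552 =0.03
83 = 83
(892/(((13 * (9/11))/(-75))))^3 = -14760213677000000/59319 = -248827756317.54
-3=-3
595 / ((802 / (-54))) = -16065 / 401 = -40.06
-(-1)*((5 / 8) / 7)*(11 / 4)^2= 0.68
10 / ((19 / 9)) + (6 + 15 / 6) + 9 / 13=6881 / 494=13.93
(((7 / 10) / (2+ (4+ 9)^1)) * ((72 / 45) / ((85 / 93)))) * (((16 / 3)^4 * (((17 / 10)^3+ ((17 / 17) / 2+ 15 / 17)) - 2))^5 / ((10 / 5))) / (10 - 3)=2958227592142122.45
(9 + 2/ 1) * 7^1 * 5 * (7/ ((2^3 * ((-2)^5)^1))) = -2695/ 256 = -10.53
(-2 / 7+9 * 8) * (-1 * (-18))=9036 / 7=1290.86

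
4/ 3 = 1.33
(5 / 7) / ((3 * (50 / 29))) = 29 / 210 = 0.14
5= 5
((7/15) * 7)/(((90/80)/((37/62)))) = 7252/4185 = 1.73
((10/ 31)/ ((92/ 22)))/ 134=55/ 95542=0.00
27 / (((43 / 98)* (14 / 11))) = 2079 / 43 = 48.35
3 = 3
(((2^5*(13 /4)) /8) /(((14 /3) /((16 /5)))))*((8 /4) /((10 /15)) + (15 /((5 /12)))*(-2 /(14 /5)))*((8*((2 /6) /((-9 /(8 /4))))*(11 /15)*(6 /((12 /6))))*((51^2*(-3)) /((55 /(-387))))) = 88772920704 /6125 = 14493538.07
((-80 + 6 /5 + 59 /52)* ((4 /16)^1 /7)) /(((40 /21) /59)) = -85.92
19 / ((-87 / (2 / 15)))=-38 / 1305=-0.03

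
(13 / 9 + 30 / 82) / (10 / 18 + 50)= 668 / 18655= 0.04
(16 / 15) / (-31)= -16 / 465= -0.03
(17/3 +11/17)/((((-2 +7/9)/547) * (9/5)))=-880670/561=-1569.82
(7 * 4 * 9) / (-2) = -126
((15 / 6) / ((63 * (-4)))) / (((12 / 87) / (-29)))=4205 / 2016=2.09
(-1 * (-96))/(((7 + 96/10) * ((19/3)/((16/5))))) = 4608/1577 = 2.92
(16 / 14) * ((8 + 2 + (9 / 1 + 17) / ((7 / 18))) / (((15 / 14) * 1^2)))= 8608 / 105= 81.98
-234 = -234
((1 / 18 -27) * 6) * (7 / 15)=-679 / 9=-75.44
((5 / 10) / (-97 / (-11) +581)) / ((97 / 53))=0.00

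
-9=-9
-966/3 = -322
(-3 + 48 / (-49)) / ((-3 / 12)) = 780 / 49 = 15.92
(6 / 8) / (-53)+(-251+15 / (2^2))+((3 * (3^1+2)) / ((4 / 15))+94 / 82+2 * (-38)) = -2310923 / 8692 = -265.87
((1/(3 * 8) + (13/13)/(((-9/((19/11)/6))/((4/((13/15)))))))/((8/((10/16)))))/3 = -5455/1976832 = -0.00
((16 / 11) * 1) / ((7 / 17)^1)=272 / 77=3.53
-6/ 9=-2/ 3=-0.67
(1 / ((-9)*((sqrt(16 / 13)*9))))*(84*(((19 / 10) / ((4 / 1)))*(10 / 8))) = -133*sqrt(13) / 864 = -0.56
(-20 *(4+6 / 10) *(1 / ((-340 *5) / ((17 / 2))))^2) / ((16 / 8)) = -23 / 20000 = -0.00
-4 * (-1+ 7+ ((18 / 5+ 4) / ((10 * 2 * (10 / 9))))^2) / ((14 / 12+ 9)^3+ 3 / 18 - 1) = -82579014 / 3543765625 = -0.02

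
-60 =-60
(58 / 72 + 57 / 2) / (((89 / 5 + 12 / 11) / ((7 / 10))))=81235 / 74808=1.09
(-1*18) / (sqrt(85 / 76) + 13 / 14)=3458 / 53 - 98*sqrt(1615) / 53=-9.06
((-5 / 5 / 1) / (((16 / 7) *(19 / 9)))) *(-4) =63 / 76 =0.83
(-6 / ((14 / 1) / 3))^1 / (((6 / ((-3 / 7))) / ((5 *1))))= 45 / 98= 0.46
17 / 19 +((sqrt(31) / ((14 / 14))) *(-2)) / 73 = 17 / 19- 2 *sqrt(31) / 73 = 0.74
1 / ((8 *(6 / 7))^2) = 49 / 2304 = 0.02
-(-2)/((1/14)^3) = 5488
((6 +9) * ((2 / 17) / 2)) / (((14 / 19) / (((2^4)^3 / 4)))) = 145920 / 119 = 1226.22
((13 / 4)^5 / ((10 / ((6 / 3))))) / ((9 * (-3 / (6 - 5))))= -371293 / 138240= -2.69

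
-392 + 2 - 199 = -589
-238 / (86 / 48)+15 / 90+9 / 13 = -442655 / 3354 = -131.98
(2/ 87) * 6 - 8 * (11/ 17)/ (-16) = 0.46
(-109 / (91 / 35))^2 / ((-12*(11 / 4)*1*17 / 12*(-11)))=1188100 / 347633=3.42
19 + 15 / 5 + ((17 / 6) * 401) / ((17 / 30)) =2027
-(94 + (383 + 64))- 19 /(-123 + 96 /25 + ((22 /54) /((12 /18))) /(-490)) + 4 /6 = -8515859131 /15765033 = -540.17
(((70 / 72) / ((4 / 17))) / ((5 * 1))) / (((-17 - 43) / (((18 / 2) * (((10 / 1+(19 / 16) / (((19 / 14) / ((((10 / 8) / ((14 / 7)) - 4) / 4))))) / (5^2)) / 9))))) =-282149 / 55296000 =-0.01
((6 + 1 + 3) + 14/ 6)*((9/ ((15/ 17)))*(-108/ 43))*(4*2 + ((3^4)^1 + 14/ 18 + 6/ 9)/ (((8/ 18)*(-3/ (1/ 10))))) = -617049/ 1075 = -574.00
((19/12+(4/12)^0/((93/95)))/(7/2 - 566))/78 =-323/5440500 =-0.00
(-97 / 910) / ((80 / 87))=-8439 / 72800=-0.12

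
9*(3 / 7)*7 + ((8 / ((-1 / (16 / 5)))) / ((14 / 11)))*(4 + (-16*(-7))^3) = -989071183 / 35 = -28259176.66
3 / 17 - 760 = -12917 / 17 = -759.82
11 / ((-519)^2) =11 / 269361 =0.00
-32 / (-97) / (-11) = -32 / 1067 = -0.03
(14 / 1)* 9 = 126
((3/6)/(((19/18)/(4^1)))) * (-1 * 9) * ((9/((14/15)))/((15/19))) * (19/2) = -13851/7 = -1978.71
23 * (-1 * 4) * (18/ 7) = -1656/ 7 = -236.57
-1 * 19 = -19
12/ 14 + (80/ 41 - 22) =-5508/ 287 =-19.19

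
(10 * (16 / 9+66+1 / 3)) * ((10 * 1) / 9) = 61300 / 81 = 756.79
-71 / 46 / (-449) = 71 / 20654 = 0.00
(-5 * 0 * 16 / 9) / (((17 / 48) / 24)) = 0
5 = 5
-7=-7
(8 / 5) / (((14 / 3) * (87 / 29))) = 4 / 35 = 0.11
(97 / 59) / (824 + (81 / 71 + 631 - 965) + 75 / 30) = 13774 / 4135723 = 0.00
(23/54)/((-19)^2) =23/19494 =0.00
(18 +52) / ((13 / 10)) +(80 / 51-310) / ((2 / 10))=-986750 / 663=-1488.31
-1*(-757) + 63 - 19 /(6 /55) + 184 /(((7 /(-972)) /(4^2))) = -17142283 /42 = -408149.60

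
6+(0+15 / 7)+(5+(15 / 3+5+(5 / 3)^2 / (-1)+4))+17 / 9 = 1654 / 63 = 26.25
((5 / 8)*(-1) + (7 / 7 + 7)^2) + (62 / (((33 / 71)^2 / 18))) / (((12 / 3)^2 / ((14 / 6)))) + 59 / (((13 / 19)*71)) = 2192459089 / 2680392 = 817.96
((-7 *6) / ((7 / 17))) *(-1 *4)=408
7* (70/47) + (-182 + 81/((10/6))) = -28899/235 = -122.97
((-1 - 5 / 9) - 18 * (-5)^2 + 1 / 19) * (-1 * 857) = 66166399 / 171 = 386938.01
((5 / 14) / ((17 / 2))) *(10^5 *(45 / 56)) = 2812500 / 833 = 3376.35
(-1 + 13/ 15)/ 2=-1/ 15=-0.07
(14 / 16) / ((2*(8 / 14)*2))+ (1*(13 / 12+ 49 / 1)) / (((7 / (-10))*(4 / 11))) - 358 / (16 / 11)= -1189435 / 2688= -442.50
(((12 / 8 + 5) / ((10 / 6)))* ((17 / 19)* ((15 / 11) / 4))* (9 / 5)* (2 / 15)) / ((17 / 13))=4563 / 20900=0.22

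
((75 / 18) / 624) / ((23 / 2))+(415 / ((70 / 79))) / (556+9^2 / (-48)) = 2260097611 / 2673045648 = 0.85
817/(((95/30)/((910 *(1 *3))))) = 704340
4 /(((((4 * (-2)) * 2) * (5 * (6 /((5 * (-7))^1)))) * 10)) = 7 /240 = 0.03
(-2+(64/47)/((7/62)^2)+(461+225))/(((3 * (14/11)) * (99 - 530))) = -10016974/20844453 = -0.48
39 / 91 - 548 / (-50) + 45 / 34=75637 / 5950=12.71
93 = 93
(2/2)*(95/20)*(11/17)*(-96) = -295.06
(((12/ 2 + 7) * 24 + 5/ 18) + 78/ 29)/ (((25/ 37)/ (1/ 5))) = 6083281/ 65250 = 93.23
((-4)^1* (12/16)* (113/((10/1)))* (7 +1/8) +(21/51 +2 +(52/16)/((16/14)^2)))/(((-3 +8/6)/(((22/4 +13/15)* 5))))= 4519.78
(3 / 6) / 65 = 1 / 130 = 0.01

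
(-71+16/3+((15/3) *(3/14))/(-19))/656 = -52447/523488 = -0.10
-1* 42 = -42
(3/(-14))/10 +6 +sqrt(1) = 977/140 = 6.98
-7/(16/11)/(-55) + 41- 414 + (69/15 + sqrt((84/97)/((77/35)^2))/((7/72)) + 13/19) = -111759/304 + 720 * sqrt(2037)/7469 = -363.28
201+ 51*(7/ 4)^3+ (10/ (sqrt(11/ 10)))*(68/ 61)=680*sqrt(110)/ 671+ 30357/ 64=484.96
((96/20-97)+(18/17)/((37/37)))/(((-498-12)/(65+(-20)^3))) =-1418.05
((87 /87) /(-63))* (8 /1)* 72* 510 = -32640 /7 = -4662.86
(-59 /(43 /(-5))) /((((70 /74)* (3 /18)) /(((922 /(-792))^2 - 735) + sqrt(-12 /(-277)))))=-251148122737 /7866936 + 26196* sqrt(831) /83377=-31915.46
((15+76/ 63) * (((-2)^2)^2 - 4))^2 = 37820.99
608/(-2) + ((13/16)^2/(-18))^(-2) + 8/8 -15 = 12151266/28561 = 425.45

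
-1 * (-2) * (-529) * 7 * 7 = -51842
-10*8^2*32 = -20480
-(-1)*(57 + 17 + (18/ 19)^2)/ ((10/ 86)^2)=49993262/ 9025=5539.42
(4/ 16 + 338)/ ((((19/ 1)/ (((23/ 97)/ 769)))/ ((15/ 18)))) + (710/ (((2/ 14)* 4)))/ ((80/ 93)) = 65507705467/ 45352544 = 1444.41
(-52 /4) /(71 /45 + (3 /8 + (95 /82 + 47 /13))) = -2494440 /1290719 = -1.93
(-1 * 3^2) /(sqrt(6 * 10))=-3 * sqrt(15) /10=-1.16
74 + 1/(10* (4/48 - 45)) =199424/2695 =74.00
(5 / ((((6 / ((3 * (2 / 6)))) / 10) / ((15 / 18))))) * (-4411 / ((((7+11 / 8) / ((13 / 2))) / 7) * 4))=-50175125 / 1206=-41604.58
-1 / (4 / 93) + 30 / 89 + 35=4303 / 356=12.09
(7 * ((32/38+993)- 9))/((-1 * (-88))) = 16373/209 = 78.34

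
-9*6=-54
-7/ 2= -3.50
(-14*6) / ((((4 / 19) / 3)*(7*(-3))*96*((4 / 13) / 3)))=741 / 128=5.79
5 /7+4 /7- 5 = -26 /7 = -3.71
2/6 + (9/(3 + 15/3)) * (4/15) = 19/30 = 0.63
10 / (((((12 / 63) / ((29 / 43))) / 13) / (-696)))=-13775580 / 43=-320362.33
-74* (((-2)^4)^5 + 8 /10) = -387973416 /5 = -77594683.20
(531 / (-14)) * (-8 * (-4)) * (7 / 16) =-531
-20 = -20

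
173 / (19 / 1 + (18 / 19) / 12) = 6574 / 725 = 9.07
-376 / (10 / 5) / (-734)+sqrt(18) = 4.50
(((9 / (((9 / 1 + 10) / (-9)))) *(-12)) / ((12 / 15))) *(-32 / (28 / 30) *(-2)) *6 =3499200 / 133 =26309.77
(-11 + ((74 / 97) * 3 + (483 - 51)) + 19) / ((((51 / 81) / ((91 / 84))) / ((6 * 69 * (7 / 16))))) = 3636652383 / 26384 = 137835.52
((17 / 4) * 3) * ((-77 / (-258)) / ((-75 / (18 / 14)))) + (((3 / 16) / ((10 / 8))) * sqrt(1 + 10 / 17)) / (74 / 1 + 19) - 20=-172561 / 8600 + 3 * sqrt(51) / 10540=-20.06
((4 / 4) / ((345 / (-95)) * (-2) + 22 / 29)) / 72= 551 / 318240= 0.00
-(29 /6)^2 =-841 /36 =-23.36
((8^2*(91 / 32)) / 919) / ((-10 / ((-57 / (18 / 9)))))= 5187 / 9190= 0.56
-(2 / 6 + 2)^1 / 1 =-7 / 3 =-2.33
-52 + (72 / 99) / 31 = -17724 / 341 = -51.98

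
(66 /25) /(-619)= -66 /15475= -0.00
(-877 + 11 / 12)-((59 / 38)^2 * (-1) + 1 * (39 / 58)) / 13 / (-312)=-49600666645 / 56616352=-876.08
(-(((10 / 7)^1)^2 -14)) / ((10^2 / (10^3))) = 5860 / 49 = 119.59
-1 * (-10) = 10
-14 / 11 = -1.27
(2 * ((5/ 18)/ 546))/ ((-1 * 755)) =-1/ 742014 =-0.00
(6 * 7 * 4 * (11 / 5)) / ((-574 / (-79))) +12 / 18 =31694 / 615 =51.53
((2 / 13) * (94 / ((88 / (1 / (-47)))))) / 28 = -1 / 8008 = -0.00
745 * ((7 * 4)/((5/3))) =12516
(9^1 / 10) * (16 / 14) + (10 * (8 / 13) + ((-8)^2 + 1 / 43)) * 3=4139169 / 19565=211.56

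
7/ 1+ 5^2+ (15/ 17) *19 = 829/ 17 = 48.76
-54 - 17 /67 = -3635 /67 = -54.25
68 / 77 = 0.88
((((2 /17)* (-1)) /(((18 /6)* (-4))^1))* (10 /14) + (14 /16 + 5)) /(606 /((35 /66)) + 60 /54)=251985 /49002704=0.01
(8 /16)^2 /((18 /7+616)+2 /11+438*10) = 77 /1539616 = 0.00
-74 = -74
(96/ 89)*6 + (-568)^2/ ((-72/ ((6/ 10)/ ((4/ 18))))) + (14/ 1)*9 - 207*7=-5969643/ 445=-13414.93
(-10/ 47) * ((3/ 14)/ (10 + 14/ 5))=-75/ 21056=-0.00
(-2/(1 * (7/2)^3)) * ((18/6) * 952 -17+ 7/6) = -136328/1029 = -132.49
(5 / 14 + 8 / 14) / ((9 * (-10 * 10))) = -13 / 12600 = -0.00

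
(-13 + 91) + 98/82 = 3247/41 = 79.20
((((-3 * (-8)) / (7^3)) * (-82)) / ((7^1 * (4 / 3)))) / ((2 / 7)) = -738 / 343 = -2.15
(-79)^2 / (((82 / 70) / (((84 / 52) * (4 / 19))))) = 18348540 / 10127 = 1811.84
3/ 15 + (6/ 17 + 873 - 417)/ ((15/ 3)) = 1555/ 17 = 91.47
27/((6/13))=117/2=58.50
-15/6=-5/2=-2.50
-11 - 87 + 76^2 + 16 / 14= 39754 / 7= 5679.14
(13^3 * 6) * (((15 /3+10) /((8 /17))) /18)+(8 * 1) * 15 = 23463.12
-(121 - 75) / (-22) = 23 / 11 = 2.09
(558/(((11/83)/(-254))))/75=-3921252/275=-14259.10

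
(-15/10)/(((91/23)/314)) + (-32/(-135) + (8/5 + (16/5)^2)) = -6570443/61425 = -106.97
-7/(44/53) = -371/44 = -8.43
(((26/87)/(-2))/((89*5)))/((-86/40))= 52/332949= 0.00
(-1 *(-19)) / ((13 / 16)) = 304 / 13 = 23.38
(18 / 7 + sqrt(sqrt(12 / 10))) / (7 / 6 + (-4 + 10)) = 6 * 5^(3 / 4) * 6^(1 / 4) / 215 + 108 / 301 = 0.50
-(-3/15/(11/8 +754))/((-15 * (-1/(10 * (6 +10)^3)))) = 65536/90645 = 0.72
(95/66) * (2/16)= 95/528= 0.18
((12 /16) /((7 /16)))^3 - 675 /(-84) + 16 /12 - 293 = -278.59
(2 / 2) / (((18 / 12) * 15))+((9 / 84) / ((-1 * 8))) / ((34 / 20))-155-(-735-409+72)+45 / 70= 78626773 / 85680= 917.68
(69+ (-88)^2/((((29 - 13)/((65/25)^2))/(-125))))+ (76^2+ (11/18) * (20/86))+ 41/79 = -12325026143/30573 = -403134.34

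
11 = 11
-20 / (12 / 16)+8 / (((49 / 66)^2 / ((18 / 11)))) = -21008 / 7203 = -2.92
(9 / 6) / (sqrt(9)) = 1 / 2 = 0.50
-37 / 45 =-0.82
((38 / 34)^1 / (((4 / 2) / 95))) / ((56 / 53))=95665 / 1904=50.24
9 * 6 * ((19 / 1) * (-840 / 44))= -19587.27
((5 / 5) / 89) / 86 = 1 / 7654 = 0.00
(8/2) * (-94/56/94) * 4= -2/7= -0.29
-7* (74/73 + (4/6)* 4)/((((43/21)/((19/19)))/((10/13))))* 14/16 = -53165/6278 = -8.47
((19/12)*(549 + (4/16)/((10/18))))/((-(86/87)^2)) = -526779693/591680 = -890.31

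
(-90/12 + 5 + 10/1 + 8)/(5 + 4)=31/18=1.72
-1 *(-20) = 20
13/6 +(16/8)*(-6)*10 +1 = -701/6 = -116.83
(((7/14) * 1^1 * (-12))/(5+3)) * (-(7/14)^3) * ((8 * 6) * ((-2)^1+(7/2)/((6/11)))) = 159/8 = 19.88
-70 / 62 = -1.13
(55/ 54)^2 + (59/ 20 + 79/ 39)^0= 5941/ 2916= 2.04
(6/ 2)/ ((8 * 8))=3/ 64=0.05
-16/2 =-8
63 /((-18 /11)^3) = -9317 /648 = -14.38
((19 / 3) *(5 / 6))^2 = 9025 / 324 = 27.85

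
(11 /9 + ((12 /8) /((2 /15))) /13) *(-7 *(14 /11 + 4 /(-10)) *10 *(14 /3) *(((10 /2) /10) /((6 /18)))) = -382984 /429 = -892.74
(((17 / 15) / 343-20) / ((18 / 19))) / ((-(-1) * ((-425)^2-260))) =-1954777 / 16703602650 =-0.00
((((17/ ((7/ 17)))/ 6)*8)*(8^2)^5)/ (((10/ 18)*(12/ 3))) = 930934161408/ 35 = 26598118897.37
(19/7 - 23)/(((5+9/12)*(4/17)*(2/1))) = -1207/161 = -7.50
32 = 32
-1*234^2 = -54756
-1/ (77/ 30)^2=-900/ 5929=-0.15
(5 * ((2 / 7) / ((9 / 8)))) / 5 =16 / 63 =0.25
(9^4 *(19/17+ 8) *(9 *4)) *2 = 73220760/17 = 4307103.53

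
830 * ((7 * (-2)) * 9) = -104580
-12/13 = -0.92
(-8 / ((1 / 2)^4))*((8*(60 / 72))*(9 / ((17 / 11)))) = -84480 / 17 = -4969.41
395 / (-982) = -395 / 982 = -0.40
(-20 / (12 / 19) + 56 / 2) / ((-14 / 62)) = 341 / 21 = 16.24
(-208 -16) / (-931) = 32 / 133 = 0.24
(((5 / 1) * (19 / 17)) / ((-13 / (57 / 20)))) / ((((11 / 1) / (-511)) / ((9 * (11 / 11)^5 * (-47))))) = -234093699 / 9724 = -24073.81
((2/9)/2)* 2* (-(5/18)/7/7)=-5/3969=-0.00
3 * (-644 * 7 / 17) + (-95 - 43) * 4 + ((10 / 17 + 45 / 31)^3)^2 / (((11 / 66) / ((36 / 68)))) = -407401047704140886262 / 364177082744155313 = -1118.69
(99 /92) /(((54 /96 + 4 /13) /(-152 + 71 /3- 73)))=-1036464 /4163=-248.97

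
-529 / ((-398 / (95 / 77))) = 50255 / 30646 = 1.64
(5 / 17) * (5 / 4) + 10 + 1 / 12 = 533 / 51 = 10.45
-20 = -20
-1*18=-18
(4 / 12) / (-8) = -1 / 24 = -0.04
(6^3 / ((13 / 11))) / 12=198 / 13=15.23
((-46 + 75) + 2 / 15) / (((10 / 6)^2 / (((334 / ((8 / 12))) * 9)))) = 5911299 / 125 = 47290.39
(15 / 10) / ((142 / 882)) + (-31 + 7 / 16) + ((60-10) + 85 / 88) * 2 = 1008255 / 12496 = 80.69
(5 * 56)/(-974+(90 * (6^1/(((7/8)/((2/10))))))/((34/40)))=-16660/49313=-0.34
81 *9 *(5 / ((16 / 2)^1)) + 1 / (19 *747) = 51733493 / 113544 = 455.63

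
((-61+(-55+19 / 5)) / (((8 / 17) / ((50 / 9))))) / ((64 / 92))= -365585 / 192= -1904.09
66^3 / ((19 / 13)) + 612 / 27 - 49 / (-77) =123350395 / 627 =196731.09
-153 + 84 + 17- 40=-92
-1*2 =-2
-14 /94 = -7 /47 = -0.15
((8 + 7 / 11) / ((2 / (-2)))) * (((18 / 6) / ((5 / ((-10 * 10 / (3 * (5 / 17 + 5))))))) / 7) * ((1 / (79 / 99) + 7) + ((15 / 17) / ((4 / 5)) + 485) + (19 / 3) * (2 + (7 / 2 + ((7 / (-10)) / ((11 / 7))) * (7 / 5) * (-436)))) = 189569598833 / 18066510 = 10492.87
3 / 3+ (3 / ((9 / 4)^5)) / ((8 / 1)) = 19811 / 19683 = 1.01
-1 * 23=-23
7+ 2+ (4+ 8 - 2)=19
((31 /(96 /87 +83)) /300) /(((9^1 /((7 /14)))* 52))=899 /684871200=0.00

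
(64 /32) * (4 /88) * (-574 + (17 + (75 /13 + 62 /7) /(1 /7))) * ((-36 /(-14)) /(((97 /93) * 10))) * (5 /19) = -4946670 /1844843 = -2.68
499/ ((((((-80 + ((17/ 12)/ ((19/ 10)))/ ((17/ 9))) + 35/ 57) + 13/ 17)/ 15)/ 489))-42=-7099767096/ 151603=-46831.31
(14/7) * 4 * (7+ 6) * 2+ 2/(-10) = 1039/5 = 207.80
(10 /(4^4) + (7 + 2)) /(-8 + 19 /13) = -15041 /10880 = -1.38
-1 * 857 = -857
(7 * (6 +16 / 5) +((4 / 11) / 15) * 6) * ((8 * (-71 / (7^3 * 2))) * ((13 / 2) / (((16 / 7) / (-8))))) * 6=3931980 / 539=7294.95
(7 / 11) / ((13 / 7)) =49 / 143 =0.34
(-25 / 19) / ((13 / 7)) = -175 / 247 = -0.71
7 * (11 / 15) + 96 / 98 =4493 / 735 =6.11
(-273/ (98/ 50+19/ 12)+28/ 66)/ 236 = -1343909/ 4139322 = -0.32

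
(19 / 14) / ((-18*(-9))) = 19 / 2268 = 0.01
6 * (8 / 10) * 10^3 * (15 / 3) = 24000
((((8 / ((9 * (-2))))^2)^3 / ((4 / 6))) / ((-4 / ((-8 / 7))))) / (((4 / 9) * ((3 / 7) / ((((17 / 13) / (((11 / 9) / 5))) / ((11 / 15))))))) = 0.13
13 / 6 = 2.17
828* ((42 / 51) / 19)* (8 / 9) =10304 / 323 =31.90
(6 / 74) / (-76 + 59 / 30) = -90 / 82177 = -0.00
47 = 47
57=57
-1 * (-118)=118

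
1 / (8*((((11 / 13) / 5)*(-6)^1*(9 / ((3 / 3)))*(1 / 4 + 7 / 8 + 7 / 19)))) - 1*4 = -540587 / 134838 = -4.01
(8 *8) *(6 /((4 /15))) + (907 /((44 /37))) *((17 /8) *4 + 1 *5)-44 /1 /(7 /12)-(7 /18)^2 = 581833841 /49896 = 11660.93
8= 8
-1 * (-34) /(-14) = -17 /7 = -2.43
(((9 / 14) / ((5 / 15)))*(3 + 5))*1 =108 / 7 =15.43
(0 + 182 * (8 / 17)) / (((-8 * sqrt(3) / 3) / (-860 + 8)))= 155064 * sqrt(3) / 17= 15798.75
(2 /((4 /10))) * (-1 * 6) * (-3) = 90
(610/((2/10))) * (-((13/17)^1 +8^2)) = -3358050/17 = -197532.35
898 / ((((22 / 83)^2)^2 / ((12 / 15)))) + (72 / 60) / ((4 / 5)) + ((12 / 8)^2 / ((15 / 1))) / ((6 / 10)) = 42618084693 / 292820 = 145543.63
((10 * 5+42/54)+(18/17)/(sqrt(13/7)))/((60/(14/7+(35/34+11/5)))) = 2667 * sqrt(91)/375700+406273/91800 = 4.49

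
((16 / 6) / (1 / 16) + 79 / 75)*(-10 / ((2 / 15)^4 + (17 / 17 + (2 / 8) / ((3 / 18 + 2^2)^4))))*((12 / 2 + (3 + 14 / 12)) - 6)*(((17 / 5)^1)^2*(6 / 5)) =-799563656250 / 31676869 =-25241.25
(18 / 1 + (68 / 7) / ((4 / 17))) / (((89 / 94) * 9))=39010 / 5607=6.96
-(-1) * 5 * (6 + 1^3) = 35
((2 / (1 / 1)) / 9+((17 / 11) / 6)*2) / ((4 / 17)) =1241 / 396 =3.13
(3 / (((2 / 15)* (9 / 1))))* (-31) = -155 / 2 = -77.50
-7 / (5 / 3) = -21 / 5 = -4.20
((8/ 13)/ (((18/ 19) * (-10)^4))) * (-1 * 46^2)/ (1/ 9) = -10051/ 8125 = -1.24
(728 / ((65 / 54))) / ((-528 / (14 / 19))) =-882 / 1045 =-0.84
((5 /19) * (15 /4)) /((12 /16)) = 25 /19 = 1.32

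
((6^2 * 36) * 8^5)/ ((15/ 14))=198180864/ 5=39636172.80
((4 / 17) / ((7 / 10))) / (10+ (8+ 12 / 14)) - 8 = -4478 / 561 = -7.98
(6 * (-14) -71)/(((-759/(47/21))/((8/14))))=29140/111573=0.26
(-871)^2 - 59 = 758582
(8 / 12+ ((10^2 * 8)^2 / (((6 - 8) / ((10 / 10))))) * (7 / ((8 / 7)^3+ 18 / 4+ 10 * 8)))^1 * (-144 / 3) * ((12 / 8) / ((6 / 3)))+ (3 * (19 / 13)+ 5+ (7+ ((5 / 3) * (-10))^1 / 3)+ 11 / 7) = 45305733345500 / 48313629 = 937742.30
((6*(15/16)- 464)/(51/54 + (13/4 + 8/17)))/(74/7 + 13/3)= -11782071/1787230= -6.59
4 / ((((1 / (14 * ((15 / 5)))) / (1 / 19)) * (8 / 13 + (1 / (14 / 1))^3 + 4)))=5992896 / 3128407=1.92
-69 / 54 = -23 / 18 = -1.28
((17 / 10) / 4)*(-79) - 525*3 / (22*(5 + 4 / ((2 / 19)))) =-666739 / 18920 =-35.24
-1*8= -8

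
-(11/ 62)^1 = -11/ 62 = -0.18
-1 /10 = -0.10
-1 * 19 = -19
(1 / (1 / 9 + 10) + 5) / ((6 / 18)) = 15.30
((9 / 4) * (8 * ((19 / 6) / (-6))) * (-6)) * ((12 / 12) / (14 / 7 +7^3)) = 19 / 115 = 0.17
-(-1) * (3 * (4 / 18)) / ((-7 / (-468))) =312 / 7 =44.57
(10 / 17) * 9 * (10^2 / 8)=66.18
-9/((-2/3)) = 27/2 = 13.50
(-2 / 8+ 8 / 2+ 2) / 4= 23 / 16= 1.44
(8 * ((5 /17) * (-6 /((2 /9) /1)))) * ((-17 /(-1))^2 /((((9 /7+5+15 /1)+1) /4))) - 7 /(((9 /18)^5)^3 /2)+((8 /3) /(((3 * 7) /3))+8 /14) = -126138676 /273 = -462046.43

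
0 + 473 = 473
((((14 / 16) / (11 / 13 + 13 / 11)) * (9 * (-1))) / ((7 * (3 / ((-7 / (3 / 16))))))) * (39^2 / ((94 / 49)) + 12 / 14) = 5479.40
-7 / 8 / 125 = -7 / 1000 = -0.01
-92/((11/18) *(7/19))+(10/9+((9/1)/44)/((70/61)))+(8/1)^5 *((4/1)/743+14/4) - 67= 2355973411843/20595960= 114390.08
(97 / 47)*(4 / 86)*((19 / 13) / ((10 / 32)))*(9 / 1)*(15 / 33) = 530784 / 289003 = 1.84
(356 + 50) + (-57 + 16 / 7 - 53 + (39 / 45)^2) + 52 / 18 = 52837 / 175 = 301.93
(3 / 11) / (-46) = -3 / 506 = -0.01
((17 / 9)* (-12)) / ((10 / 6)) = -68 / 5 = -13.60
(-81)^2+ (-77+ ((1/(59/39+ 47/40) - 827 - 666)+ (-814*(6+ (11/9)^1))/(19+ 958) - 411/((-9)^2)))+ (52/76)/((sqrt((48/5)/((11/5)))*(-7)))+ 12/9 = 4981.57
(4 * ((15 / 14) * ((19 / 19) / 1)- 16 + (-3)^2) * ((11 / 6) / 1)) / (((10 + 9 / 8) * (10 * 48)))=-913 / 112140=-0.01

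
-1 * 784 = -784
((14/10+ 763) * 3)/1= 11466/5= 2293.20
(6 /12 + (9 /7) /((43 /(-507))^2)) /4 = 4639825 /103544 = 44.81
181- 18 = 163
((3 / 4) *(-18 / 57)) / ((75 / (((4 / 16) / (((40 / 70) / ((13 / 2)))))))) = -273 / 30400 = -0.01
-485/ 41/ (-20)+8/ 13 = 2573/ 2132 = 1.21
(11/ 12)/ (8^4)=11/ 49152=0.00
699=699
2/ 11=0.18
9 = 9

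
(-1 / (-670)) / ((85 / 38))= 19 / 28475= 0.00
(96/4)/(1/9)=216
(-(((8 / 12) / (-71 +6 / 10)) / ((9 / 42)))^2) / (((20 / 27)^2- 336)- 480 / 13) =143325 / 27328514048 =0.00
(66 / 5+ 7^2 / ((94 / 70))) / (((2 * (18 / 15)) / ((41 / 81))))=478757 / 45684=10.48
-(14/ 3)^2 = -196/ 9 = -21.78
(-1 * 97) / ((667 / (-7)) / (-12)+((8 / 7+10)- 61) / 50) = -29100 / 2083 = -13.97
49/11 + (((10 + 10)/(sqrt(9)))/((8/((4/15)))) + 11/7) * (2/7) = 24095/4851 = 4.97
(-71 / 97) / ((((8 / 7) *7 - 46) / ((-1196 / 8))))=-21229 / 7372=-2.88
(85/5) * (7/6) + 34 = 323/6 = 53.83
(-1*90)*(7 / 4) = -315 / 2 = -157.50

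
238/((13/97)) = 23086/13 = 1775.85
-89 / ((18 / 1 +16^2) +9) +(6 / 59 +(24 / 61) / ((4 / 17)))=1486361 / 1018517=1.46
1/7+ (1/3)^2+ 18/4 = 599/126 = 4.75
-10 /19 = -0.53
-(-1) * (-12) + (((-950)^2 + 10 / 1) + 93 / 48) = 14439999 / 16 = 902499.94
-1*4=-4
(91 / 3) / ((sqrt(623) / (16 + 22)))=494 * sqrt(623) / 267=46.18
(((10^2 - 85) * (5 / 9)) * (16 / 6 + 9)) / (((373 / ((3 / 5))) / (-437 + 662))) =35.19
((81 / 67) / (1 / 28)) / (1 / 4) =9072 / 67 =135.40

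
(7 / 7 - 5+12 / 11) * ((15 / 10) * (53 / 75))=-848 / 275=-3.08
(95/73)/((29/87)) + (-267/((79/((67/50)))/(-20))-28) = 66.48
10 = 10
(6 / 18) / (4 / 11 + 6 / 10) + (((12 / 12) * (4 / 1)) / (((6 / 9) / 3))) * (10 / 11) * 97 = 2776745 / 1749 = 1587.62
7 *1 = 7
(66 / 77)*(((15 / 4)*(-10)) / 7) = -225 / 49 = -4.59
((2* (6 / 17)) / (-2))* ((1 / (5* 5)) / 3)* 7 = -14 / 425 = -0.03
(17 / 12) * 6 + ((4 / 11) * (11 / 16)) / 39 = 1327 / 156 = 8.51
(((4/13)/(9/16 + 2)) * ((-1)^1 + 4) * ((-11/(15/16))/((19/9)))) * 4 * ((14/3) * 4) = -7569408/50635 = -149.49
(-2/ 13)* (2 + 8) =-20/ 13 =-1.54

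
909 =909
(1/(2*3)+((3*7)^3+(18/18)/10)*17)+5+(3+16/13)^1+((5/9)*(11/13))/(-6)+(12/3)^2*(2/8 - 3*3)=552151147/3510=157308.02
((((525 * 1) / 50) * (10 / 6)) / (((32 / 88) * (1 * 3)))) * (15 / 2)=1925 / 16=120.31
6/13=0.46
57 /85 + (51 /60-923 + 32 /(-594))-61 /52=-302818387 /328185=-922.71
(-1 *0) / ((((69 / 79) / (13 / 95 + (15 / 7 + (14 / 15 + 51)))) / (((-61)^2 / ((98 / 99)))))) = 0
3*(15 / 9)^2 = 25 / 3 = 8.33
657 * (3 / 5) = 1971 / 5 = 394.20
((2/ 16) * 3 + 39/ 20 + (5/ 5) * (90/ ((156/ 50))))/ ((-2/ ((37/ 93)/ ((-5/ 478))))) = 47778729/ 80600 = 592.79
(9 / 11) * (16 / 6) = 24 / 11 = 2.18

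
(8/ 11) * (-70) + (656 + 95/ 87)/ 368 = -17300123/ 352176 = -49.12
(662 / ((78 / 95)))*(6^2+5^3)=5062645 / 39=129811.41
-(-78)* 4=312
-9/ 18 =-0.50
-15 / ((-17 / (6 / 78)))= 15 / 221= 0.07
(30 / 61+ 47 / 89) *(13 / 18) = 71981 / 97722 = 0.74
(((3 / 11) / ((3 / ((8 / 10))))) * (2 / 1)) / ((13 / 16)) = 128 / 715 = 0.18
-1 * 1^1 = -1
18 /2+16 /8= 11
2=2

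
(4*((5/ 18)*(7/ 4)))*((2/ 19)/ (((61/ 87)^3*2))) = 2560845/ 8625278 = 0.30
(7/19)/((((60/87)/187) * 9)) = 37961/3420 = 11.10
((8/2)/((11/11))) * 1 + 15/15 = 5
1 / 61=0.02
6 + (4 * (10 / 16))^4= 721 / 16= 45.06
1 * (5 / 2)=5 / 2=2.50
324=324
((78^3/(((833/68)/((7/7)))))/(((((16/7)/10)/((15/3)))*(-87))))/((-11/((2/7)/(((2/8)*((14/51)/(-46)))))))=-18554983200/109417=-169580.44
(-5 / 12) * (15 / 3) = -25 / 12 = -2.08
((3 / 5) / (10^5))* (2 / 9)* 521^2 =271441 / 750000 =0.36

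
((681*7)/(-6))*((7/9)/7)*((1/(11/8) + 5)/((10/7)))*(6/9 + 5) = -1323637/660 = -2005.51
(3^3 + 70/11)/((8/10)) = 1835/44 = 41.70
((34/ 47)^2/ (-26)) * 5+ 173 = 4965151/ 28717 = 172.90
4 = 4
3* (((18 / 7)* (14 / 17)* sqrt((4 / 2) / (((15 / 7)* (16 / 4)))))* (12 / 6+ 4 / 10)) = 216* sqrt(210) / 425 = 7.37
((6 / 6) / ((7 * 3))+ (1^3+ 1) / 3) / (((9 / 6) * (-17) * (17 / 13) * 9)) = -130 / 54621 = -0.00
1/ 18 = 0.06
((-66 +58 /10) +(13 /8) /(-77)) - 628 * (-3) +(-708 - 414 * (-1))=4711719 /3080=1529.78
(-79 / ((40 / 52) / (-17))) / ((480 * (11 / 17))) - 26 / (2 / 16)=-10685597 / 52800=-202.38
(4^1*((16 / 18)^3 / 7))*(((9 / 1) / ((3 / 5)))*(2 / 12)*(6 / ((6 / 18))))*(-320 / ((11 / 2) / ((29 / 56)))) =-23756800 / 43659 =-544.14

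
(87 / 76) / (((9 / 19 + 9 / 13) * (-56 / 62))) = -11687 / 10752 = -1.09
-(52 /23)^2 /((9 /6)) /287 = -5408 /455469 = -0.01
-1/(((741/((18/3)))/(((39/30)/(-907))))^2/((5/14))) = -1/20788340230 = -0.00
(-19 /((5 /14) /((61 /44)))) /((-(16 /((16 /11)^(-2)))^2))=10798403 /167772160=0.06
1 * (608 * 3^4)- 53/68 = 49247.22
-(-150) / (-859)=-150 / 859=-0.17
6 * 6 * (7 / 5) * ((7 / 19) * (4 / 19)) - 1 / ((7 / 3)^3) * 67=-845037 / 619115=-1.36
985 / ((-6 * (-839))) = 985 / 5034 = 0.20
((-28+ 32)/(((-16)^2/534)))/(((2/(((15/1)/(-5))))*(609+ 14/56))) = -801/38992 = -0.02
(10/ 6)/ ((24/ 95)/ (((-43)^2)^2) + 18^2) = 1623930475/ 315692084412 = 0.01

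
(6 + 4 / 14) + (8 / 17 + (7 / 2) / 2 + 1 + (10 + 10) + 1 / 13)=183061 / 6188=29.58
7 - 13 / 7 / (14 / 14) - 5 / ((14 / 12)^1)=6 / 7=0.86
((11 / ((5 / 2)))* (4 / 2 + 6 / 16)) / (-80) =-0.13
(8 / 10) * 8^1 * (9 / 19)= 3.03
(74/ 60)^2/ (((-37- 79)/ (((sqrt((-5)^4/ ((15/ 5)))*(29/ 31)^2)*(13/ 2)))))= -516113*sqrt(3)/ 830304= -1.08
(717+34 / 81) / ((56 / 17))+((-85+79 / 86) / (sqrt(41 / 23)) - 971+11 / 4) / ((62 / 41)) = -29705567 / 70308 - 7231 * sqrt(943) / 5332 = -464.15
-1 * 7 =-7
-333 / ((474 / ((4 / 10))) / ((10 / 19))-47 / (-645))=-429570 / 2904529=-0.15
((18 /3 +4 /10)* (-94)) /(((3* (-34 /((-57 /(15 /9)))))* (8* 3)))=-3572 /425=-8.40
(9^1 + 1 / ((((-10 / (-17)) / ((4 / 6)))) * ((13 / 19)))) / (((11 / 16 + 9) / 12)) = 132992 / 10075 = 13.20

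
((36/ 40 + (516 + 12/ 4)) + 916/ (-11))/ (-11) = -39.69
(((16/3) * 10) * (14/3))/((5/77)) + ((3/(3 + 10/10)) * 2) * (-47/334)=23042059/6012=3832.68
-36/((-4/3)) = 27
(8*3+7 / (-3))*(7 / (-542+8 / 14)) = -637 / 2274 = -0.28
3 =3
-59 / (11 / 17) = -91.18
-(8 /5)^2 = -64 /25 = -2.56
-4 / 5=-0.80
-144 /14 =-72 /7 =-10.29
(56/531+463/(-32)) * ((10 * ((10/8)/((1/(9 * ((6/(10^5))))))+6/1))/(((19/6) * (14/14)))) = -1027740871/3776000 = -272.18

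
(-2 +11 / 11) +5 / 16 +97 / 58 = 457 / 464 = 0.98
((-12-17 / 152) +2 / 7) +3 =-9391 / 1064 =-8.83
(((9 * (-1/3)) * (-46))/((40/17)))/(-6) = -391/40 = -9.78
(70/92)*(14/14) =35/46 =0.76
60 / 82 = 30 / 41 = 0.73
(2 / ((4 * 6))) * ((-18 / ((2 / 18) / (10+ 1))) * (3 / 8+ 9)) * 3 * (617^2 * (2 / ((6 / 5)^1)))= -42399237375 / 16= -2649952335.94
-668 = -668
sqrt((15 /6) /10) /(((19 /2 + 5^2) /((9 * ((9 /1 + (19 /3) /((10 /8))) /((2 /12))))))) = 1266 /115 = 11.01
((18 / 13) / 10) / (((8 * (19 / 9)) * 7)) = 81 / 69160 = 0.00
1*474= 474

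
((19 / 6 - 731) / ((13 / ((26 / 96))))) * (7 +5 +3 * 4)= -4367 / 12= -363.92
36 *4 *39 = 5616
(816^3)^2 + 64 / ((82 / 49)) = 12103885570657224224 / 41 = 295216721235542054.24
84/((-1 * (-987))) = 4/47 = 0.09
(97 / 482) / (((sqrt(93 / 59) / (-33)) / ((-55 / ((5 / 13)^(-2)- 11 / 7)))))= 10269875* sqrt(5487) / 13567336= 56.07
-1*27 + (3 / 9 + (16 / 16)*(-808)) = -2504 / 3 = -834.67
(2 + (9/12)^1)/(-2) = -11/8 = -1.38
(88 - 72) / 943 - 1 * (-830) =782706 / 943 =830.02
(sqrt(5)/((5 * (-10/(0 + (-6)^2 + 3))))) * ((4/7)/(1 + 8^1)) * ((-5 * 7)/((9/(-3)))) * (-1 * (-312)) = -2704 * sqrt(5)/15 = -403.09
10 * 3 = 30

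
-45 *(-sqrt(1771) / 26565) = 3 *sqrt(1771) / 1771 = 0.07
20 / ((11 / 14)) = 280 / 11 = 25.45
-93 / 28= -3.32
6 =6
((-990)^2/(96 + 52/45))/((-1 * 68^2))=-11026125/5054032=-2.18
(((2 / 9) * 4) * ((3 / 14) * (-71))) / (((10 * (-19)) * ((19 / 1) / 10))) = 284 / 7581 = 0.04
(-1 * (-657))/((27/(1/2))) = 73/6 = 12.17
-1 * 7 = -7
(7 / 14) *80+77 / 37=1557 / 37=42.08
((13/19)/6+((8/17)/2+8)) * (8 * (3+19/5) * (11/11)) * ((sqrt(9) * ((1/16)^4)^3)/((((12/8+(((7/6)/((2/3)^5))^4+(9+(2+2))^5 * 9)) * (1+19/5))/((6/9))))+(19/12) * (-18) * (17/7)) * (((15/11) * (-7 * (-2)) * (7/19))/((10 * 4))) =-56413741046882268940584255541/10205343264750280491663360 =-5527.86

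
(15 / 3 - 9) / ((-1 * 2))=2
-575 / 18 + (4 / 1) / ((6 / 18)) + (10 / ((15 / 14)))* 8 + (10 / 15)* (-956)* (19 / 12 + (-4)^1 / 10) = -62951 / 90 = -699.46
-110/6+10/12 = -35/2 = -17.50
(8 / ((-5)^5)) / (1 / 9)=-72 / 3125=-0.02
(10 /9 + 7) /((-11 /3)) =-73 /33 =-2.21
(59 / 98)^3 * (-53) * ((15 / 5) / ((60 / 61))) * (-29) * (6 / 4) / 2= 57767156709 / 75295360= 767.21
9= 9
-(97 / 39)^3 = -912673 / 59319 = -15.39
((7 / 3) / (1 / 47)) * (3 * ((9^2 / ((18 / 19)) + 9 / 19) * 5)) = 5374215 / 38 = 141426.71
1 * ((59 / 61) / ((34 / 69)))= 4071 / 2074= 1.96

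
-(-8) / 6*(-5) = -6.67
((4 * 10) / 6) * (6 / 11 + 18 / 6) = 260 / 11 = 23.64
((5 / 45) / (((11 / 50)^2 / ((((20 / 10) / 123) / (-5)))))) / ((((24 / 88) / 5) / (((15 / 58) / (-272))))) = 3125 / 24013044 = 0.00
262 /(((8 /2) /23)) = 3013 /2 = 1506.50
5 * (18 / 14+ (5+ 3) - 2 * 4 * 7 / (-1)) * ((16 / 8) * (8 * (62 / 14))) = 1133360 / 49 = 23129.80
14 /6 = 7 /3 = 2.33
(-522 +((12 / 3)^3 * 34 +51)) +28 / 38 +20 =1725.74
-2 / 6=-1 / 3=-0.33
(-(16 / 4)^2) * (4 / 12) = -16 / 3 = -5.33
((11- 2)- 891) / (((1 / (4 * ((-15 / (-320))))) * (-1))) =1323 / 8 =165.38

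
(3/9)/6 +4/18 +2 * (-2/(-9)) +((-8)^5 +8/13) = -7667399/234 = -32766.66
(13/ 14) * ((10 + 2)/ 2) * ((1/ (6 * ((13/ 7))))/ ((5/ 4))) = 2/ 5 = 0.40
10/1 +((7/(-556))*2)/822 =2285153/228516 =10.00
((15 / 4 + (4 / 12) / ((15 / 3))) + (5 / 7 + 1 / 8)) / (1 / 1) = 3911 / 840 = 4.66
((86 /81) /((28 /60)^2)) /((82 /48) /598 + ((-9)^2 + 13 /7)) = 10285600 /174813387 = 0.06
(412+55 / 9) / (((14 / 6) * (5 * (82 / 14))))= 3763 / 615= 6.12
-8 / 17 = -0.47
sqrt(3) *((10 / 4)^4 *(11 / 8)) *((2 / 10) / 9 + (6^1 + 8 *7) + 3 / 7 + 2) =13957625 *sqrt(3) / 4032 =5995.86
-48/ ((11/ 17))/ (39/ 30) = -8160/ 143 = -57.06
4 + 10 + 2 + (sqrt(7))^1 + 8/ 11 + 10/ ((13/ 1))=sqrt(7) + 2502/ 143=20.14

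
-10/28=-5/14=-0.36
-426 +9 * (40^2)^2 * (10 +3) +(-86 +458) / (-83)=24860124270 / 83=299519569.52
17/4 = 4.25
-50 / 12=-25 / 6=-4.17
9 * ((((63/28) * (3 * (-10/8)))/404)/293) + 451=854171137/1893952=451.00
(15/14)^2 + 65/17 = 16565/3332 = 4.97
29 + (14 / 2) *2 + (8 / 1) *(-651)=-5165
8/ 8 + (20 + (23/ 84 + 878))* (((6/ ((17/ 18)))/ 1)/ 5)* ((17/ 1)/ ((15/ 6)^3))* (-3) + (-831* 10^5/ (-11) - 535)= 72671504034/ 9625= 7550286.13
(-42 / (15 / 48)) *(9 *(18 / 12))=-9072 / 5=-1814.40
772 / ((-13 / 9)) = -6948 / 13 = -534.46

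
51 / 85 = 3 / 5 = 0.60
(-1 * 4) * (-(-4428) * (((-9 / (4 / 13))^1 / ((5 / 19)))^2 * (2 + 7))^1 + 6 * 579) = -49234793427 / 25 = -1969391737.08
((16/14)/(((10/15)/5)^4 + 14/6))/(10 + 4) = 202500/5788909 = 0.03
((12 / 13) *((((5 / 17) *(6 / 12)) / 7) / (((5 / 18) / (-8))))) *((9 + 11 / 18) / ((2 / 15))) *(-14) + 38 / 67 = 8353918 / 14807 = 564.19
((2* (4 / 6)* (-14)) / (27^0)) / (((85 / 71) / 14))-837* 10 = -2190014 / 255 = -8588.29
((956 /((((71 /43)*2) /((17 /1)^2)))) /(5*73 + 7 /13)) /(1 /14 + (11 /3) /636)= 14324565619 /4831266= 2964.97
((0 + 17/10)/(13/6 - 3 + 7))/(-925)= -51/171125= -0.00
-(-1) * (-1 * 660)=-660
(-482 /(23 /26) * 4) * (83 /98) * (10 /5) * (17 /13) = -5440816 /1127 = -4827.70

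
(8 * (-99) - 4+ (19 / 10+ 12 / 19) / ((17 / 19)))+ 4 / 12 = -404347 / 510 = -792.84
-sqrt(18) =-3 * sqrt(2) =-4.24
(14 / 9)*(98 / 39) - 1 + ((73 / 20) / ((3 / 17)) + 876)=6315137 / 7020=899.59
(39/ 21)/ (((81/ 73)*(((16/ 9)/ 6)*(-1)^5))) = -949/ 168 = -5.65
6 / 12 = 0.50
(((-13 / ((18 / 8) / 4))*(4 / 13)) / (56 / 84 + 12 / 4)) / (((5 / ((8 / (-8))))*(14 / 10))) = 64 / 231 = 0.28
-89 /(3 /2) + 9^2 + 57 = 236 /3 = 78.67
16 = 16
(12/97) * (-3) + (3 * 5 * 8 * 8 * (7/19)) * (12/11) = 7814556/20273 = 385.47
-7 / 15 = -0.47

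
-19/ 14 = -1.36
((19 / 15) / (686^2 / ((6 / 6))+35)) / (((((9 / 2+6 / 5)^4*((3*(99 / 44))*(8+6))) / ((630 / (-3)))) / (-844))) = 33760000 / 7059762909423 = 0.00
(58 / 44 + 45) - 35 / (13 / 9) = 6317 / 286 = 22.09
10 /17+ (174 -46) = 128.59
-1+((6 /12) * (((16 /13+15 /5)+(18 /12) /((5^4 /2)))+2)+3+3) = 65957 /8125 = 8.12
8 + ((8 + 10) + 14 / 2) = 33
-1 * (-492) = 492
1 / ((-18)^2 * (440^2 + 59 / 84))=7 / 439086393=0.00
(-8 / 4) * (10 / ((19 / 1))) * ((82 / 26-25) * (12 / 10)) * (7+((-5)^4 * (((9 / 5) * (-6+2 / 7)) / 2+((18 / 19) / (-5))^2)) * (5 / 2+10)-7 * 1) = -1100993.74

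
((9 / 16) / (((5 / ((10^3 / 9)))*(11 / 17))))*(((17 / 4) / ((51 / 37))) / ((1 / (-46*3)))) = -8219.89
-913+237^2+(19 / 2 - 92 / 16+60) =221279 / 4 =55319.75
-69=-69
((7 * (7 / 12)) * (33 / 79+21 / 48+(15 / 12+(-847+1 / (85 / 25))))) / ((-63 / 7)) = 32936673 / 85952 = 383.20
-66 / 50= -33 / 25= -1.32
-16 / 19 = -0.84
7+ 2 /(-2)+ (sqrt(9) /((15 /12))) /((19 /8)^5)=74676186 /12380495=6.03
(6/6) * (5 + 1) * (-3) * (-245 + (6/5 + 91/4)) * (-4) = -79578/5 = -15915.60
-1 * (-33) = 33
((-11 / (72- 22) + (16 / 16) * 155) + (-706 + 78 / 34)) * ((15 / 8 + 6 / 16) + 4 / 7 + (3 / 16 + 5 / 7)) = -2043.77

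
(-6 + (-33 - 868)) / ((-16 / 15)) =13605 / 16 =850.31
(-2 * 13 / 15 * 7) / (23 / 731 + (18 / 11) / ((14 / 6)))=-10244234 / 618675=-16.56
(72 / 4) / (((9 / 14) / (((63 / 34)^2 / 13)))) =27783 / 3757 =7.39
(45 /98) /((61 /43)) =1935 /5978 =0.32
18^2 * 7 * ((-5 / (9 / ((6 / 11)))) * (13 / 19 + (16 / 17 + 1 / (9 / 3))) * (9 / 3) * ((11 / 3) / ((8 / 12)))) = -7174440 / 323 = -22211.89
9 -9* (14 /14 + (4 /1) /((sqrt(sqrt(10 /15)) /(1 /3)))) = -6* 2^(3 /4)* 3^(1 /4) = -13.28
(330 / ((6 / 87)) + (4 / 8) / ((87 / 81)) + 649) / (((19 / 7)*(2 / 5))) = 11031965 / 2204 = 5005.43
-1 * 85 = -85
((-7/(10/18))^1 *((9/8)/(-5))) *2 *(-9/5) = -5103/500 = -10.21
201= 201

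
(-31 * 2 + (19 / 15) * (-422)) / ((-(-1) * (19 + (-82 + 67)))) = -2237 / 15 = -149.13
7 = 7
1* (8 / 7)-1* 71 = -489 / 7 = -69.86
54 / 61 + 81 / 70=8721 / 4270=2.04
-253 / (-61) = 253 / 61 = 4.15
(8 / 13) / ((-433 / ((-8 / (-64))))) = -1 / 5629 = -0.00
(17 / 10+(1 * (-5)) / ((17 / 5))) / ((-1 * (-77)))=39 / 13090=0.00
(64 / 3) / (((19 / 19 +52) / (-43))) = -2752 / 159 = -17.31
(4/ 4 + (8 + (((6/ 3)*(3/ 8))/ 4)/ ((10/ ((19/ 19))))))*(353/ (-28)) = -509379/ 4480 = -113.70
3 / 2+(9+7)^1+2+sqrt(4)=43 / 2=21.50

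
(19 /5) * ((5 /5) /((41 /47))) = 4.36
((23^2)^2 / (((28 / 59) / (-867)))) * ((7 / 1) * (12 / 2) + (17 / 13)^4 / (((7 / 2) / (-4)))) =-55317509117127759 / 2798978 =-19763466921.54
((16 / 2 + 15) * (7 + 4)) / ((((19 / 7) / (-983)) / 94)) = -163643942 / 19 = -8612839.05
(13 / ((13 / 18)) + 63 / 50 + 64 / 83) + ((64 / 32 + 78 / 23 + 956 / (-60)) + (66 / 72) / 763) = 4146958441 / 436970100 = 9.49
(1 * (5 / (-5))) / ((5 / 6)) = -6 / 5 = -1.20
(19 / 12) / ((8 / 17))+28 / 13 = 6887 / 1248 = 5.52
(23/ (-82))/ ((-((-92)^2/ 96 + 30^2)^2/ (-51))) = -21114/ 1441274681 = -0.00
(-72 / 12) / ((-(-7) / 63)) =-54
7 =7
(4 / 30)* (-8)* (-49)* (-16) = -12544 / 15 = -836.27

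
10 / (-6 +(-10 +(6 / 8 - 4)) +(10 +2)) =-40 / 29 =-1.38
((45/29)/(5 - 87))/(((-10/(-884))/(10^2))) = -198900/1189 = -167.28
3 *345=1035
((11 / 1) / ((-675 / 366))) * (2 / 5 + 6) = -42944 / 1125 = -38.17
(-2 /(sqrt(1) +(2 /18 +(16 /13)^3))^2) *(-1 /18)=43441281 /3461439556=0.01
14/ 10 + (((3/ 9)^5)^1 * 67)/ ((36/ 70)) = 42343/ 21870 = 1.94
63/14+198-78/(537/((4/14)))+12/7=511657/2506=204.17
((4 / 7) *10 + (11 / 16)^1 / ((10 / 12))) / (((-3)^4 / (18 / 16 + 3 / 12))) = 20141 / 181440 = 0.11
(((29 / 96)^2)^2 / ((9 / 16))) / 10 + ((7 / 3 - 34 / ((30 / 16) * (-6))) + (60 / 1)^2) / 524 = 430714013939 / 62586224640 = 6.88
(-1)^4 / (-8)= -1 / 8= -0.12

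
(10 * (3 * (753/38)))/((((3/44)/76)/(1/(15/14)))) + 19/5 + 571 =619038.80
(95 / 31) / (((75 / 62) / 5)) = 38 / 3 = 12.67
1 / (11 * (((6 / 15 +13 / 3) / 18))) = 270 / 781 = 0.35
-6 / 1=-6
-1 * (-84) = 84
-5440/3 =-1813.33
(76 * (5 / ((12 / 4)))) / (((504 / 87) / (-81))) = -24795 / 14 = -1771.07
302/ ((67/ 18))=5436/ 67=81.13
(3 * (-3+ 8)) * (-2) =-30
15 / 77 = 0.19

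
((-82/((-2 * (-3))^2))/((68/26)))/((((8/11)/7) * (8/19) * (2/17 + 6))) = -59983/18432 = -3.25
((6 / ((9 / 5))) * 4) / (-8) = -5 / 3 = -1.67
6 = 6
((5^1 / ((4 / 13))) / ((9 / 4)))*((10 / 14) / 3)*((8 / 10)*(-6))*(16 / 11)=-8320 / 693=-12.01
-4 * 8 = -32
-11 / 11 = -1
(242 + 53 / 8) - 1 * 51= 1581 / 8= 197.62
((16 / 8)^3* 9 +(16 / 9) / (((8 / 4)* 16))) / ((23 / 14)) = 9079 / 207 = 43.86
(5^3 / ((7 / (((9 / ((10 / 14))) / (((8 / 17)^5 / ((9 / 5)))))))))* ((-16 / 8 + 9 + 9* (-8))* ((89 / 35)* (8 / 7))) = -665323692345 / 200704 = -3314949.84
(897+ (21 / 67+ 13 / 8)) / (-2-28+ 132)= 28343 / 3216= 8.81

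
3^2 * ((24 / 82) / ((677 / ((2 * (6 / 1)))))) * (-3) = -0.14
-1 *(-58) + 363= 421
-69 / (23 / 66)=-198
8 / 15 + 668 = 10028 / 15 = 668.53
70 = 70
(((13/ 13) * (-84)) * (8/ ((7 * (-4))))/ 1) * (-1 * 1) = -24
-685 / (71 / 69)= -47265 / 71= -665.70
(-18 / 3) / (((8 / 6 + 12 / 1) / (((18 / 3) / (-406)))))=27 / 4060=0.01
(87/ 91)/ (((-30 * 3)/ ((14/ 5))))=-29/ 975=-0.03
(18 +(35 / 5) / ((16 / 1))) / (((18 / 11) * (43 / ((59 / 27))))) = 191455 / 334368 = 0.57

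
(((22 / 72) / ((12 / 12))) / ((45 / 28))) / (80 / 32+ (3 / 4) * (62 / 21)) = 49 / 1215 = 0.04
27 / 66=9 / 22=0.41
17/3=5.67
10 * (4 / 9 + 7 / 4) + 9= 557 / 18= 30.94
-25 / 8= -3.12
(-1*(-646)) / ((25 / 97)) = 62662 / 25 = 2506.48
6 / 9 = 2 / 3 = 0.67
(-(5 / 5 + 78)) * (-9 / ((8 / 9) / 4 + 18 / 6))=6399 / 29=220.66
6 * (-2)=-12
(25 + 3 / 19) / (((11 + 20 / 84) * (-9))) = -1673 / 6726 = -0.25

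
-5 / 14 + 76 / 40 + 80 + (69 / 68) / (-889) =24646799 / 302260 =81.54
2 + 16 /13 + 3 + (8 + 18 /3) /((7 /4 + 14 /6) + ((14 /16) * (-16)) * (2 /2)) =4.82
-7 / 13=-0.54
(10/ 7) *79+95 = 1455/ 7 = 207.86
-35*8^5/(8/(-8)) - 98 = 1146782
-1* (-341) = 341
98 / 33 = 2.97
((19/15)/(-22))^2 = 361/108900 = 0.00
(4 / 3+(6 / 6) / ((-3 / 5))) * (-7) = 7 / 3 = 2.33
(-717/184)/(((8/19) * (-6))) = 4541/2944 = 1.54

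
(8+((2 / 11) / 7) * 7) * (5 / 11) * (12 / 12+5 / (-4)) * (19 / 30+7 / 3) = -1335 / 484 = -2.76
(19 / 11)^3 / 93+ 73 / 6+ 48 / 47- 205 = -2231204005 / 11635602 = -191.76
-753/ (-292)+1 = 1045/ 292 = 3.58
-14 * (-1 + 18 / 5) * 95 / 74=-1729 / 37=-46.73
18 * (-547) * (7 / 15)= -22974 / 5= -4594.80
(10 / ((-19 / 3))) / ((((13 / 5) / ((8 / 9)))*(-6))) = 200 / 2223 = 0.09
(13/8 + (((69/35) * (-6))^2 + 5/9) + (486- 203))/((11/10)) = 37493437/97020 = 386.45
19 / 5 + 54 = 289 / 5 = 57.80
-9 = -9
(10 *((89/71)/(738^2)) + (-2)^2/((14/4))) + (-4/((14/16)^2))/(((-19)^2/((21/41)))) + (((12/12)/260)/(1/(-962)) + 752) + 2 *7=93252108376663/122147990685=763.44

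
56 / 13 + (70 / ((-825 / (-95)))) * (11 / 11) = 5306 / 429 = 12.37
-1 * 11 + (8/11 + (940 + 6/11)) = 10233/11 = 930.27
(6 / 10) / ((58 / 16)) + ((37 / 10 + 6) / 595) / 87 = 0.17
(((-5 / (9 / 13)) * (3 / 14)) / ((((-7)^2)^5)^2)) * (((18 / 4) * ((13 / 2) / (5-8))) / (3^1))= 845 / 13405100737998816168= 0.00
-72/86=-36/43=-0.84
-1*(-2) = 2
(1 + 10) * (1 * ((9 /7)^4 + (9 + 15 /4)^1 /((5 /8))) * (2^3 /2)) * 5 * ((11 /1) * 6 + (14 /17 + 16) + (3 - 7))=401146.70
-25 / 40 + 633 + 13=5163 / 8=645.38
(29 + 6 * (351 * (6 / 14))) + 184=7809 / 7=1115.57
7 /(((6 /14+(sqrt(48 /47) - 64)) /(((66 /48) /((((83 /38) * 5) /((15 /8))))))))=-58415595 /2246691808 - 19551 * sqrt(141) /561672952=-0.03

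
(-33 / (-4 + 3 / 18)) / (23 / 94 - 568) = -18612 / 1227487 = -0.02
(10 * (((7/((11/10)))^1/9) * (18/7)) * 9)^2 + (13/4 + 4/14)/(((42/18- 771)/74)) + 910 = 108153621571/3906364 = 27686.52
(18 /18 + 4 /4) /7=2 /7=0.29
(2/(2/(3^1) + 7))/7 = 6/161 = 0.04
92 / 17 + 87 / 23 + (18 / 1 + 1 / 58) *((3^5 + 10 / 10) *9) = 448741565 / 11339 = 39575.06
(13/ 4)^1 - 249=-983/ 4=-245.75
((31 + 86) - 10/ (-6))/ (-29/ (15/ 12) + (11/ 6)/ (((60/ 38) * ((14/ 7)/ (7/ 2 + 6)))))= -85440/ 12733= -6.71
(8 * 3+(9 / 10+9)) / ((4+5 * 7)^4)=113 / 7711470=0.00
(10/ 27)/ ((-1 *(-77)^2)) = -10/ 160083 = -0.00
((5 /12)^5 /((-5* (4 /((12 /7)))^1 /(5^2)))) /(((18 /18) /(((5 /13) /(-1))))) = 78125 /7547904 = 0.01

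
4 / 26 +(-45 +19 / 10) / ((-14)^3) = 60483 / 356720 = 0.17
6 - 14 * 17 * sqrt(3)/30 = 6 - 119 * sqrt(3)/15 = -7.74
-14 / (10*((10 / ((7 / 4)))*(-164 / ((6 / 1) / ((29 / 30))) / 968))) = 53361 / 5945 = 8.98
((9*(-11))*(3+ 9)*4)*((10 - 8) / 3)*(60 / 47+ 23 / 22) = -345744 / 47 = -7356.26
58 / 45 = 1.29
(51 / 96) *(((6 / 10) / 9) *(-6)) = -17 / 80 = -0.21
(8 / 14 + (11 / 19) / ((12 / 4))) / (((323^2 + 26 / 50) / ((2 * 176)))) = 22000 / 8530221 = 0.00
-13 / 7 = -1.86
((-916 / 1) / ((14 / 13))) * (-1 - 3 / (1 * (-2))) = -2977 / 7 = -425.29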